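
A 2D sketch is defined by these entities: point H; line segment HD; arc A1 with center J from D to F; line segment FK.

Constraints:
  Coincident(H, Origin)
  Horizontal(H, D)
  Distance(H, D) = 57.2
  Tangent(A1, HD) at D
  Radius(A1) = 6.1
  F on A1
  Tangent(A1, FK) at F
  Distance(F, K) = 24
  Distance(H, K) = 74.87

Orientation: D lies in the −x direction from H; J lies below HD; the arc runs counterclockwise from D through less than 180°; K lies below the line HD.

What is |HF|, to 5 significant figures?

63.223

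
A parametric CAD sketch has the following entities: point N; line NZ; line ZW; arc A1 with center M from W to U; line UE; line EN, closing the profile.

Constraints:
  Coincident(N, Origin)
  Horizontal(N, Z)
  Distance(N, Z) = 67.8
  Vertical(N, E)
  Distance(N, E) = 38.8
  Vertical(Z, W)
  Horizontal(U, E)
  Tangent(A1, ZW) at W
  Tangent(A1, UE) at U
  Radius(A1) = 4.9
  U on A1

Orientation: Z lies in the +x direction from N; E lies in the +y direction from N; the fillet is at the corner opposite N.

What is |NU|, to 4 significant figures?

73.90

N is at the origin; N and Z share the same y with |NZ| = 67.8 and Z on the +x side, so Z = (67.80, 0.000). NE is vertical with |NE| = 38.8 and E on the +y side, so E = (0.000, 38.80). The virtual corner opposite N is at (67.80, 38.80). Tangency of A1 to ZW means the radius MW is perpendicular to ZW and A1 meets UE tangentially, so MU is at right angles to UE, with radius 4.9, so the center M sits 4.9 in from both sides at M = (62.90, 33.90). That places the tangent points at W = (67.80, 33.90) on ZW and U = (62.90, 38.80) on UE. Then |NU| = |U − N| = 73.90.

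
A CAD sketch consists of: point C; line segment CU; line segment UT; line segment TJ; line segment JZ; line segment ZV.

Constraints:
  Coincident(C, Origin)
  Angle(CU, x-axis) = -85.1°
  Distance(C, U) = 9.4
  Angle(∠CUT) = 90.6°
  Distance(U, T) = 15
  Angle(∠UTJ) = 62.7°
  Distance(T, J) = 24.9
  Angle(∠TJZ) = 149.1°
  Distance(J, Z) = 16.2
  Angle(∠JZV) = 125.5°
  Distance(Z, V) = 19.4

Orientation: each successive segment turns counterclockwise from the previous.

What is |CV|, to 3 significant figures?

31.2

∠TJZ = 149.1° gives JZ at 152° from the x-axis; with |JZ| = 16.2, Z = (-11.7, 20.4). ∠JZV = 125.5° gives ZV at -153° from the x-axis; with |ZV| = 19.4, V = (-28.9, 11.6). Then |CV| = |V − C| = 31.2.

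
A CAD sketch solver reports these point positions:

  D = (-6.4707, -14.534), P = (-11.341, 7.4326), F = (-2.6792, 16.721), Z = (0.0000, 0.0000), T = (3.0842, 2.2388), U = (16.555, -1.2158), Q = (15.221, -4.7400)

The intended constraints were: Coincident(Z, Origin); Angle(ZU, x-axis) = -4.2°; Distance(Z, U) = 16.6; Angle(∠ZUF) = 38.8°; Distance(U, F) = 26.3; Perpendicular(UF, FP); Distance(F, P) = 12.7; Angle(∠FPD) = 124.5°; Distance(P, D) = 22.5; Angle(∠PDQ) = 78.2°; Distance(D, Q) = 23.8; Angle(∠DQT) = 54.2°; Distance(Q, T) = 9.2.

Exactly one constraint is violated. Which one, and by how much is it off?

Distance(Q, T) = 9.2 — off by 4.80.

Z = (0.00, 0.00) ✓; ZU at -4.200° ✓; |ZU| = 16.60 ✓; ∠ZUF = 38.80° ✓; |UF| = 26.30 ✓; ∠(UF, FP) = 90.00° ✓; |FP| = 12.70 ✓; ∠FPD = 124.5° ✓; |PD| = 22.50 ✓; ∠PDQ = 78.20° ✓; |DQ| = 23.80 ✓; ∠DQT = 54.20° ✓; |QT| = 14.00 ✗.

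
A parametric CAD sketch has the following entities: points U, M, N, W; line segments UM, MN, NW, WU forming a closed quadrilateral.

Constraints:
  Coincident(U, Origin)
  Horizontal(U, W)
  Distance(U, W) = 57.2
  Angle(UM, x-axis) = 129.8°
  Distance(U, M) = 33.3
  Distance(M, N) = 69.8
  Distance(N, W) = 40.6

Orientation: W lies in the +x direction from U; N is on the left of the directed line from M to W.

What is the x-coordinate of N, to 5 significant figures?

47.118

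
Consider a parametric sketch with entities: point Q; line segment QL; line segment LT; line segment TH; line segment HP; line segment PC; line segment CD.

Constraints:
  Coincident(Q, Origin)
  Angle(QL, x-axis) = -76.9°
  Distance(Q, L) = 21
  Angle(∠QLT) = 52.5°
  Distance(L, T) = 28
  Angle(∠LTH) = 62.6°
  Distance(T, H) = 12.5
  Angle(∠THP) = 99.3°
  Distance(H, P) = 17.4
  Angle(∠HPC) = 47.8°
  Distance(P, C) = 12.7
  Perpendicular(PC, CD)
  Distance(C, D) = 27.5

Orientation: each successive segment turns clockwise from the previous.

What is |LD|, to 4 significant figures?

38.27

∠HPC = 47.8° gives PC at -174.7° from the x-axis; with |PC| = 12.7, C = (-10.73, -14.08). PC is perpendicular to CD, so CD runs at 95.30°; with |CD| = 27.5, D = (-13.27, 13.30). Then |LD| = |D − L| = 38.27.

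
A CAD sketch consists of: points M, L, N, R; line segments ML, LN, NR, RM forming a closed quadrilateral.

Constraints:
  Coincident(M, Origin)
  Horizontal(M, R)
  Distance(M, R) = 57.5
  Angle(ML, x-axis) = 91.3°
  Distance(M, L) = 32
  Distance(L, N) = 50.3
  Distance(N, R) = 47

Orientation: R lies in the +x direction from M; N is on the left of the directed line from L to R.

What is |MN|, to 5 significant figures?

66.157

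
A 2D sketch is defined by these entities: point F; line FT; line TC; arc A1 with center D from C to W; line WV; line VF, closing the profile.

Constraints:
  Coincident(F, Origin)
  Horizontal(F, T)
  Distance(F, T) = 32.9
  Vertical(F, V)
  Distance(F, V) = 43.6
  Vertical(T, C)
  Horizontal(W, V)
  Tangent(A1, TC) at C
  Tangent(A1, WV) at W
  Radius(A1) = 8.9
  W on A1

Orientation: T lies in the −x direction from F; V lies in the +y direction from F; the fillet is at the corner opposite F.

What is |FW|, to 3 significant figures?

49.8

The virtual corner opposite F is at (-32.9, 43.6). Tangency of A1 to TC means the radius DC is perpendicular to TC and A1 meets WV tangentially, so DW is at right angles to WV, with radius 8.9, so the center D sits 8.9 in from both sides at D = (-24.0, 34.7). That places the tangent points at C = (-32.9, 34.7) on TC and W = (-24.0, 43.6) on WV. Then |FW| = |W − F| = 49.8.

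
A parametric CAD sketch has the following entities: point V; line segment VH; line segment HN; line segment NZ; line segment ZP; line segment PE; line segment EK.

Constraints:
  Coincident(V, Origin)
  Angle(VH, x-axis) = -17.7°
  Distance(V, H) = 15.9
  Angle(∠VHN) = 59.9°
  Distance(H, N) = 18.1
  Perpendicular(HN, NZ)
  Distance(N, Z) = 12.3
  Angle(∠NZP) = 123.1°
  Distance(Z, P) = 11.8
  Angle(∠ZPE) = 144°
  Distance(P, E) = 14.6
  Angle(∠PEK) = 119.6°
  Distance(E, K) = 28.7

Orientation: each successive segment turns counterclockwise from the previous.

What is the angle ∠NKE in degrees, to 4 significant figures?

51.75°

V is at the origin; VH runs at -17.7° with length 15.9, so H = (15.15, -4.834). ∠VHN = 59.9° gives HN at 102.4° from the x-axis; with |HN| = 18.1, N = (11.26, 12.84). HN is perpendicular to NZ, so NZ runs at -167.6°; with |NZ| = 12.3, Z = (-0.7525, 10.20). ∠NZP = 123.1° gives ZP at -110.7° from the x-axis; with |ZP| = 11.8, P = (-4.923, -0.8358). ∠ZPE = 144.0° gives PE at -74.70° from the x-axis; with |PE| = 14.6, E = (-1.071, -14.92). ∠PEK = 119.6° gives EK at -14.30° from the x-axis; with |EK| = 28.7, K = (26.74, -22.01). Then cos ∠NKE = KN·KE / (|KN||KE|), giving 51.75°.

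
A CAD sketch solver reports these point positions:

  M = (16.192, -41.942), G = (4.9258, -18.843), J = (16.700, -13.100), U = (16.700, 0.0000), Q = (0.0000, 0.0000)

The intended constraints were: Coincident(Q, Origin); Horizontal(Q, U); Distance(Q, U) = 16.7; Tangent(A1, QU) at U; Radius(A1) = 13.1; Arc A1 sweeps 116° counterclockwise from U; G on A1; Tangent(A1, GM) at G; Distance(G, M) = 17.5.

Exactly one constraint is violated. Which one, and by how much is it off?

Distance(G, M) = 17.5 — off by 8.20.

Q = (0.00, 0.00) ✓; Q.y = 0.00, U.y = 0.00 ✓; |QU| = 16.70 ✓; ∠(JU, UQ) = 90.00° ✓; |JU| = 13.10 ✓; bearing(J→G) − bearing(J→U) = 116.0° ✓; |JG| = 13.10 ✓; ∠(JG, GM) = 90.00° ✓; |GM| = 25.70 ✗.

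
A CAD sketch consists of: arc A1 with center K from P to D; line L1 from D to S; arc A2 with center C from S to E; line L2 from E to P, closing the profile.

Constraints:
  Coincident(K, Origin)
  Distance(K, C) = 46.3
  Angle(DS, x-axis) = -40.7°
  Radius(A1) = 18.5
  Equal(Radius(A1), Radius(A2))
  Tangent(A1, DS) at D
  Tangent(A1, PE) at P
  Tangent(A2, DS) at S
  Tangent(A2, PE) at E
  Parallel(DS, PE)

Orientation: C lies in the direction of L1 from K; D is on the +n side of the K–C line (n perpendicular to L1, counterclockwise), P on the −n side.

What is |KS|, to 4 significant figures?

49.86

The slot axis is L1's direction at -40.7°, so u = (cos -40.7°, sin -40.7°) = (0.7581, -0.6521) and n = (−sin -40.7°, cos -40.7°) = (0.6521, 0.7581). K is at the origin and C lies 46.3 along u from K, so C = 46.3·u = (35.10, -30.19). Tangency of A1 to both parallel lines with radius 18.5 puts D and P at K ± 18.5·n: D = (12.06, 14.03), P = (-12.06, -14.03). Equal radii place S and E the same way about C: S = C + 18.5·n = (47.17, -16.17), E = C − 18.5·n = (23.04, -44.22). Then |KS| = |S − K| = 49.86.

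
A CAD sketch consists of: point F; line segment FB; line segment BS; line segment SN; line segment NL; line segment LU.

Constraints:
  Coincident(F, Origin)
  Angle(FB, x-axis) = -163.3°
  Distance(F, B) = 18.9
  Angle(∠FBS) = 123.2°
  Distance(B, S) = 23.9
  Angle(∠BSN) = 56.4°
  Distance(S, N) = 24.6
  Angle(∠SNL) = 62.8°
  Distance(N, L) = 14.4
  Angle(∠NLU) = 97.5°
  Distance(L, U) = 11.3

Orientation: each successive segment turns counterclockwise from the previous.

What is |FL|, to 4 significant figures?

15.73

∠BSN = 56.4° gives SN at 17.10° from the x-axis; with |SN| = 24.6, N = (-1.378, -21.11). ∠SNL = 62.8° gives NL at 134.3° from the x-axis; with |NL| = 14.4, L = (-11.44, -10.81). Then |FL| = |L − F| = 15.73.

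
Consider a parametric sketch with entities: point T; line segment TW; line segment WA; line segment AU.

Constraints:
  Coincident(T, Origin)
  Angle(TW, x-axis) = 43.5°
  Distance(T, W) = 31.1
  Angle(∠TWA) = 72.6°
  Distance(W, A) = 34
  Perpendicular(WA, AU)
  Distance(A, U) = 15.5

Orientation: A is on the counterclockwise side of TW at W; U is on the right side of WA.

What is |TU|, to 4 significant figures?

51.49

∠TWA = 72.6°, so WA runs at 43.5° + (180° − 72.6°) = 150.9° from the x-axis; with |WA| = 34.0, A = W + 34.0·(cos 150.9°, sin 150.9°) = (-7.149, 37.94). WA ⟂ AU; with |AU| = 15.5 on the right of WA, U = A + 15.5·(0.4863, 0.8738) = (0.3891, 51.49). Then |TU| = |U − T| = 51.49.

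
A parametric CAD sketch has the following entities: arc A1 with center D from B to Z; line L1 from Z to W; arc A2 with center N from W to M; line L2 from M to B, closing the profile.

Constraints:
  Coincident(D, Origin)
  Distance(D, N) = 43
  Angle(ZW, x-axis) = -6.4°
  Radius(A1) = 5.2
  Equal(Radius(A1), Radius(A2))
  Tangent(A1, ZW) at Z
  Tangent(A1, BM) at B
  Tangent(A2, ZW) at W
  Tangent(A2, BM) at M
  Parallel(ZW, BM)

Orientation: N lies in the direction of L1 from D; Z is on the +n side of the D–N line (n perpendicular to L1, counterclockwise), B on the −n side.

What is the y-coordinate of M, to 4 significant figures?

-9.961

The slot axis is L1's direction at -6.4°, so u = (cos -6.4°, sin -6.4°) = (0.9938, -0.1115) and n = (−sin -6.4°, cos -6.4°) = (0.1115, 0.9938). D is at the origin and N lies 43.0 along u from D, so N = 43.0·u = (42.73, -4.793). Tangency of A1 to both parallel lines with radius 5.2 puts Z and B at D ± 5.2·n: Z = (0.5796, 5.168), B = (-0.5796, -5.168). Equal radii place W and M the same way about N: W = N + 5.2·n = (43.31, 0.3744), M = N − 5.2·n = (42.15, -9.961). So M.y = -9.961.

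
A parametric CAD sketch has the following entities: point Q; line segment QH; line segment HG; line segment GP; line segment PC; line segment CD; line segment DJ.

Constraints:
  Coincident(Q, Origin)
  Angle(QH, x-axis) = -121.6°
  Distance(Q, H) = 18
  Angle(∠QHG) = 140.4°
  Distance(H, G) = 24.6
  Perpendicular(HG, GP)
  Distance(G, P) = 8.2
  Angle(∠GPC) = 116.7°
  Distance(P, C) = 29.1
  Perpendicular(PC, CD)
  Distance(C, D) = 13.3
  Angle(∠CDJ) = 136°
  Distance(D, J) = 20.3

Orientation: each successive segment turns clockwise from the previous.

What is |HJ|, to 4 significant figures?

10.08

Q is at the origin; QH runs at -121.6° with length 18.0, so H = (-9.432, -15.33). ∠QHG = 140.4° gives HG at -161.2° from the x-axis; with |HG| = 24.6, G = (-32.72, -23.26). HG ⟂ GP, so GP runs at 108.8°; with |GP| = 8.2, P = (-35.36, -15.50). ∠GPC = 116.7° gives PC at 45.50° from the x-axis; with |PC| = 29.1, C = (-14.97, 5.259). The perpendicularity gives CD at right angles to PC, so CD runs at -44.50°; with |CD| = 13.3, D = (-5.479, -4.063). ∠CDJ = 136.0° gives DJ at -88.50° from the x-axis; with |DJ| = 20.3, J = (-4.948, -24.36). Then |HJ| = |J − H| = 10.08.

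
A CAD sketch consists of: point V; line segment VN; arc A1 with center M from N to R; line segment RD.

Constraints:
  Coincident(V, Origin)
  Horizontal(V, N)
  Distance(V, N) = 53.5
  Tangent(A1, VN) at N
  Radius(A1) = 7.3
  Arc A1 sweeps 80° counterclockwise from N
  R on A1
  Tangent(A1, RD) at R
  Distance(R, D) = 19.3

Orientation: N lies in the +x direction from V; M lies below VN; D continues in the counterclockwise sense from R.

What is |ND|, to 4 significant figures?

27.17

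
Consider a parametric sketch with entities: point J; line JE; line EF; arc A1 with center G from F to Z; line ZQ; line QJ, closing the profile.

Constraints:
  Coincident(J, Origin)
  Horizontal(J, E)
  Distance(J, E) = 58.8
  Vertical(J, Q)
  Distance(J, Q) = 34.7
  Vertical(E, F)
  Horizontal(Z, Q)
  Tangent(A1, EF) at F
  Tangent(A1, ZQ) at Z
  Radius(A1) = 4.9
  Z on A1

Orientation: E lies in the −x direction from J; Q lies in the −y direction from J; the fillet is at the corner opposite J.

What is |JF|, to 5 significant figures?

65.920

The virtual corner opposite J is at (-58.800, -34.700). Since A1 is tangent to EF there, GF ⟂ EF and since A1 is tangent to ZQ there, GZ ⟂ ZQ, with radius 4.9, so the center G sits 4.9 in from both sides at G = (-53.900, -29.800). That places the tangent points at F = (-58.800, -29.800) on EF and Z = (-53.900, -34.700) on ZQ. Then |JF| = |F − J| = 65.920.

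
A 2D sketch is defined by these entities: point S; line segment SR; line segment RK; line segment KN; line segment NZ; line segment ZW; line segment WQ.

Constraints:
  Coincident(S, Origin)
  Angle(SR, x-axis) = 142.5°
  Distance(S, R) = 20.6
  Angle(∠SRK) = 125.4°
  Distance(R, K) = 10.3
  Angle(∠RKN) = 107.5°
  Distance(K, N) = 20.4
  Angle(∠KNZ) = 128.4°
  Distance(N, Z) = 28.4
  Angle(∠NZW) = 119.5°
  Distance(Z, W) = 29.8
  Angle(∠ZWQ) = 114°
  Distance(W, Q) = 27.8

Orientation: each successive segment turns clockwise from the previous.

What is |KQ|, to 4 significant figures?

50.80

S is at the origin; SR runs at 142.5° with length 20.6, so R = (-16.34, 12.54). ∠SRK = 125.4° gives RK at 87.90° from the x-axis; with |RK| = 10.3, K = (-15.97, 22.83). ∠RKN = 107.5° gives KN at 15.40° from the x-axis; with |KN| = 20.4, N = (3.702, 28.25). ∠KNZ = 128.4° gives NZ at -36.20° from the x-axis; with |NZ| = 28.4, Z = (26.62, 11.48). ∠NZW = 119.5° gives ZW at -96.70° from the x-axis; with |ZW| = 29.8, W = (23.14, -18.12). ∠ZWQ = 114.0° gives WQ at -162.7° from the x-axis; with |WQ| = 27.8, Q = (-3.400, -26.39). Then |KQ| = |Q − K| = 50.80.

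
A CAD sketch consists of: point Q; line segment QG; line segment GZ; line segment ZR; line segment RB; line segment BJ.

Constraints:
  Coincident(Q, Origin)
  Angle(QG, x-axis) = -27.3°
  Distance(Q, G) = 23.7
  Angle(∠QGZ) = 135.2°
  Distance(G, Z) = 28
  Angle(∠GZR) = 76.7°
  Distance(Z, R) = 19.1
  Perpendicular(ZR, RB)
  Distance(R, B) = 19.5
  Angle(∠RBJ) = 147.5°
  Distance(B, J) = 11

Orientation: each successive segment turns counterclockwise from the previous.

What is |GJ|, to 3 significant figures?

6.92

Q is at the origin; QG runs at -27.3° with length 23.7, so G = (21.1, -10.9). ∠QGZ = 135.2° gives GZ at 17.5° from the x-axis; with |GZ| = 28.0, Z = (47.8, -2.45). ∠GZR = 76.7° gives ZR at 121° from the x-axis; with |ZR| = 19.1, R = (38.0, 14.0). The perpendicularity gives RB at right angles to ZR, so RB runs at -149°; with |RB| = 19.5, B = (21.2, 3.97). ∠RBJ = 147.5° gives BJ at -117° from the x-axis; with |BJ| = 11.0, J = (16.3, -5.86). Then |GJ| = |J − G| = 6.92.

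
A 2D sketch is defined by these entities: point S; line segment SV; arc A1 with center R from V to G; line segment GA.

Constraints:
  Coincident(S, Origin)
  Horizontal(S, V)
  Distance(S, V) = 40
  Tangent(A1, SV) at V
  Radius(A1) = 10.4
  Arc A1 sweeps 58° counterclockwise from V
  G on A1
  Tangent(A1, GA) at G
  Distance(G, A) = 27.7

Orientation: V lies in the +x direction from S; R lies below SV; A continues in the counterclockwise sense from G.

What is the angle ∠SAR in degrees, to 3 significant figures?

82.8°

S is at the origin; SV is horizontal with |SV| = 40.0 and V on the +x side, so V = (40.0, 0.00). Since A1 is tangent to SV there, RV ⟂ SV, so R = V + (0, -10.4) = (40.0, -10.4). On A1, V sits at bearing 90° from R; a 58° counterclockwise sweep puts G at bearing 148°, so G = R + 10.4·(cos 148°, sin 148°) = (31.2, -4.89). A1 meets GA tangentially, so RG is at right angles to GA, so GA runs along (−sin 148°, cos 148°); with |GA| = 27.7, A = (16.5, -28.4). Then cos ∠SAR = AS·AR / (|AS||AR|), giving 82.8°.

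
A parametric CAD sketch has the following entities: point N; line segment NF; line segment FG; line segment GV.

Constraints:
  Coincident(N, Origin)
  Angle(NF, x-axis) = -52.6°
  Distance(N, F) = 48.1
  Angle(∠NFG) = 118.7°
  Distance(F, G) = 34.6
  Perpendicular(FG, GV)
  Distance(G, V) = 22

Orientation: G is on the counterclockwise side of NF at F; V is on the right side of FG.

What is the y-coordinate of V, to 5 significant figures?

-54.725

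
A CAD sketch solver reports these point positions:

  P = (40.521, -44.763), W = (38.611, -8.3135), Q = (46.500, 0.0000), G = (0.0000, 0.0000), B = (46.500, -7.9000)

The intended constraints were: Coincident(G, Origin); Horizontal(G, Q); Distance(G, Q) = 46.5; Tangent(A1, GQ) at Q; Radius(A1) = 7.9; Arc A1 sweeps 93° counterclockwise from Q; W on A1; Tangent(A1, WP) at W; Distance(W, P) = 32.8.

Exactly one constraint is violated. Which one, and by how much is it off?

Distance(W, P) = 32.8 — off by 3.70.

G = (0.00, 0.00) ✓; G.y = 0.00, Q.y = 0.00 ✓; |GQ| = 46.50 ✓; ∠(BQ, QG) = 90.00° ✓; |BQ| = 7.900 ✓; bearing(B→W) − bearing(B→Q) = 93.00° ✓; |BW| = 7.900 ✓; ∠(BW, WP) = 90.00° ✓; |WP| = 36.50 ✗.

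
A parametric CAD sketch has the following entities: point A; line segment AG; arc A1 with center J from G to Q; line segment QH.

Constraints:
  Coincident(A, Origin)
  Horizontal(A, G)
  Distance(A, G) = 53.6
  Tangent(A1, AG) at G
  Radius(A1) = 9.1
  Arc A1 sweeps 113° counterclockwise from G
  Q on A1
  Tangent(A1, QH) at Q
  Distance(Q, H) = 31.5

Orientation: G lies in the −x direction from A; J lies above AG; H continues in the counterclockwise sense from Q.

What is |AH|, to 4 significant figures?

71.03

A is at the origin; A and G share the same y with |AG| = 53.6 and G on the −x side, so G = (-53.60, 0.000). A1 meets AG tangentially, so JG is at right angles to AG, so J = G + (0, 9.1) = (-53.60, 9.100). On A1, G sits at bearing -90° from J; a 113° counterclockwise sweep puts Q at bearing 23°, so Q = J + 9.1·(cos 23°, sin 23°) = (-45.22, 12.66). A1 meets QH tangentially, so JQ is at right angles to QH, so QH runs along (−sin 23°, cos 23°); with |QH| = 31.5, H = (-57.53, 41.65). Then |AH| = |H − A| = 71.03.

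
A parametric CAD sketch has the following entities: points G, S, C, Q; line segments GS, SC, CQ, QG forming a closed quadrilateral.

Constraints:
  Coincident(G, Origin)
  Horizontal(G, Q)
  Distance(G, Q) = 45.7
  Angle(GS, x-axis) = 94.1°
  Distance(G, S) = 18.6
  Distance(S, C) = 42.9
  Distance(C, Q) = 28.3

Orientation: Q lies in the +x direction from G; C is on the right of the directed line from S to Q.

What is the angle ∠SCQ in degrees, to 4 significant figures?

87.99°

G is at the origin; GQ is horizontal with |GQ| = 45.7 and Q in +x, so Q = (45.7, 0). GS runs at 94.1° with |GS| = 18.6, so S = (-1.330, 18.55). C is determined by |SC| = 42.9 and |CQ| = 28.3 together: it lies at the intersection of circle(S, 42.9) and circle(Q, 28.3). With |SQ| = 50.56, the foot of the radical line on SQ is 35.56 from S and the perpendicular offset is √(42.9² − 35.56²) = 24.00. Taking the right-of-SQ solution: C = (22.94, -16.82).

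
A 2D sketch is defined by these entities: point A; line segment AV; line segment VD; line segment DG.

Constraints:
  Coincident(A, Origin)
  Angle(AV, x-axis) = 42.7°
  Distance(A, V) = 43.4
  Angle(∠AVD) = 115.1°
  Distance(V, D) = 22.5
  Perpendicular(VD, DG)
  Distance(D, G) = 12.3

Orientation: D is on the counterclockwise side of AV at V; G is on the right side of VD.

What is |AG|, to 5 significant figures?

65.851

∠AVD = 115.1°, so VD runs at 42.7° + (180° − 115.1°) = 107.60° from the x-axis; with |VD| = 22.5, D = V + 22.5·(cos 107.60°, sin 107.60°) = (25.092, 50.879). The perpendicularity gives DG at right angles to VD; with |DG| = 12.3 on the right of VD, G = D + 12.3·(0.95319, 0.30237) = (36.816, 54.598). Then |AG| = |G − A| = 65.851.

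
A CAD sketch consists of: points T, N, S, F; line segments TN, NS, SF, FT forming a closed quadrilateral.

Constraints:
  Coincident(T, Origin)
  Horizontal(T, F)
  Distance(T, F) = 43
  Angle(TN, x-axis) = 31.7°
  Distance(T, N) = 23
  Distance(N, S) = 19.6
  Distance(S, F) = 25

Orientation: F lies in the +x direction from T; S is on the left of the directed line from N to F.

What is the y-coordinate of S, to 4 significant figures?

23.78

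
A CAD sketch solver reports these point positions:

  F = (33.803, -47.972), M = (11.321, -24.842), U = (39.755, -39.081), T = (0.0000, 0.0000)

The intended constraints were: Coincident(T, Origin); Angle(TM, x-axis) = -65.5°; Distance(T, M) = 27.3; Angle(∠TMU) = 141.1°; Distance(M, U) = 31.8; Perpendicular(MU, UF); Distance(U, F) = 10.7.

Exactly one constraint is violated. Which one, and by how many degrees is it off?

Perpendicular(MU, UF) — off by 7.20°.

T = (0.00, 0.00) ✓; TM at -65.50° ✓; |TM| = 27.30 ✓; ∠TMU = 141.1° ✓; |MU| = 31.80 ✓; ∠(MU, UF) = 97.20° ✗; |UF| = 10.70 ✓.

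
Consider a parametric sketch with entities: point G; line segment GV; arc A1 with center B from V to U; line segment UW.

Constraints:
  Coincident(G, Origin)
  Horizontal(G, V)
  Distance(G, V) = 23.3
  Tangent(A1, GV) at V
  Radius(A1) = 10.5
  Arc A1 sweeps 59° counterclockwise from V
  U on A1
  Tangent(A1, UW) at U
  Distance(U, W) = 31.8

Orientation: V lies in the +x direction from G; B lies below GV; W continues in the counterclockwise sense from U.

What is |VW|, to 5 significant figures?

41.117

On A1, V sits at bearing 90° from B; a 59° counterclockwise sweep puts U at bearing 149°, so U = B + 10.5·(cos 149°, sin 149°) = (14.300, -5.0921). The tangent condition forces BU to be normal to UW, so UW runs along (−sin 149°, cos 149°); with |UW| = 31.8, W = (-2.0785, -32.350). Then |VW| = |W − V| = 41.117.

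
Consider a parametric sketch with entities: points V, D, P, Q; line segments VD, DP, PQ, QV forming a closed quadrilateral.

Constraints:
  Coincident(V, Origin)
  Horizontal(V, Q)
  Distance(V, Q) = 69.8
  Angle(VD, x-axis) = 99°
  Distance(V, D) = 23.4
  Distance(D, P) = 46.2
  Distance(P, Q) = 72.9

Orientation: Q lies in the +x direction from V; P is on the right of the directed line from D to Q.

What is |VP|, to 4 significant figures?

22.90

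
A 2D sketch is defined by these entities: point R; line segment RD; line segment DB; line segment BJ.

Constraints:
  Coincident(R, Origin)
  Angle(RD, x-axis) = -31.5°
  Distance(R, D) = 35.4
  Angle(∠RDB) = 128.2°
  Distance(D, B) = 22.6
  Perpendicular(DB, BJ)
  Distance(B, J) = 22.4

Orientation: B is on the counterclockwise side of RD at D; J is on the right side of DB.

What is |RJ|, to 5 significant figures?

67.093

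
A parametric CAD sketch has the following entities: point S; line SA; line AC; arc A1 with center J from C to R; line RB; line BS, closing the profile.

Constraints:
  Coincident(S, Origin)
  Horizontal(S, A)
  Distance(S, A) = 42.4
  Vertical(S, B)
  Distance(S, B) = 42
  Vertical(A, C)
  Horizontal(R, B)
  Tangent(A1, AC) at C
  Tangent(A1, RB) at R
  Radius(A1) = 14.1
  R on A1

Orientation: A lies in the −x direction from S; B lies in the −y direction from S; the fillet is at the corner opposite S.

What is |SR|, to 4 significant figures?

50.64

S is at the origin; SA is horizontal with |SA| = 42.4 and A on the −x side, so A = (-42.40, 0.000). S and B share the same x with |SB| = 42.0 and B on the −y side, so B = (0.000, -42.00). The virtual corner opposite S is at (-42.40, -42.00). A1 meets AC tangentially, so JC is at right angles to AC and the tangent condition forces JR to be normal to RB, with radius 14.1, so the center J sits 14.1 in from both sides at J = (-28.30, -27.90). That places the tangent points at C = (-42.40, -27.90) on AC and R = (-28.30, -42.00) on RB. Then |SR| = |R − S| = 50.64.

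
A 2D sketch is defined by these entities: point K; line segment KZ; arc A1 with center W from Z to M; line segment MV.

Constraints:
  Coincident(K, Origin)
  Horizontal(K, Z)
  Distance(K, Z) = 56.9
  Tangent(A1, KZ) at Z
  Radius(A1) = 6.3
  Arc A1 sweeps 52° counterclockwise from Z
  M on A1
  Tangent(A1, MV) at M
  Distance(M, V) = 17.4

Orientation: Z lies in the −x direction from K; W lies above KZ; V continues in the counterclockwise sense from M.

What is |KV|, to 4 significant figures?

44.27

On A1, Z sits at bearing -90° from W; a 52° counterclockwise sweep puts M at bearing -38°, so M = W + 6.3·(cos -38°, sin -38°) = (-51.94, 2.421). A1 meets MV tangentially, so WM is at right angles to MV, so MV runs along (−sin -38°, cos -38°); with |MV| = 17.4, V = (-41.22, 16.13). Then |KV| = |V − K| = 44.27.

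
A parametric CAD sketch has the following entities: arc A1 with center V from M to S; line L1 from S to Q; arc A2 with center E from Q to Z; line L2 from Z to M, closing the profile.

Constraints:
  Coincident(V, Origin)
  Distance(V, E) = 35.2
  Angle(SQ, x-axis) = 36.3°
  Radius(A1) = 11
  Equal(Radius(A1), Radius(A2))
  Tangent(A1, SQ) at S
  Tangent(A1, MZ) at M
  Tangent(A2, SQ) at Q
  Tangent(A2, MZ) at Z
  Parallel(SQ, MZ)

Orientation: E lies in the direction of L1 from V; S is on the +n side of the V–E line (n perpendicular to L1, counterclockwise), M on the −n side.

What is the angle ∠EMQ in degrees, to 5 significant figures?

14.651°

The slot axis is L1's direction at 36.3°, so u = (cos 36.3°, sin 36.3°) = (0.80593, 0.59201) and n = (−sin 36.3°, cos 36.3°) = (-0.59201, 0.80593). V is at the origin and E lies 35.2 along u from V, so E = 35.2·u = (28.369, 20.839). Tangency of A1 to both parallel lines with radius 11.0 puts S and M at V ± 11.0·n: S = (-6.5121, 8.8652), M = (6.5121, -8.8652). Equal radii place Q and Z the same way about E: Q = E + 11.0·n = (21.857, 29.704), Z = E − 11.0·n = (34.881, 11.974). Then cos ∠EMQ = ME·MQ / (|ME||MQ|), giving 14.651°.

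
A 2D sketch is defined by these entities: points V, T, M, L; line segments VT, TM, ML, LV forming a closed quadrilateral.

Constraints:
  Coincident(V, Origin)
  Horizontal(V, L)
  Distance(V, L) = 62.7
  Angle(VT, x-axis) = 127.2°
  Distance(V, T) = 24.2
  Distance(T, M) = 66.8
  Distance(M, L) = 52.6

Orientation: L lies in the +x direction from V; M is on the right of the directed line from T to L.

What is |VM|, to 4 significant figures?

42.63

Checks: |TM| = 66.80 ✓; |ML| = 52.60 ✓.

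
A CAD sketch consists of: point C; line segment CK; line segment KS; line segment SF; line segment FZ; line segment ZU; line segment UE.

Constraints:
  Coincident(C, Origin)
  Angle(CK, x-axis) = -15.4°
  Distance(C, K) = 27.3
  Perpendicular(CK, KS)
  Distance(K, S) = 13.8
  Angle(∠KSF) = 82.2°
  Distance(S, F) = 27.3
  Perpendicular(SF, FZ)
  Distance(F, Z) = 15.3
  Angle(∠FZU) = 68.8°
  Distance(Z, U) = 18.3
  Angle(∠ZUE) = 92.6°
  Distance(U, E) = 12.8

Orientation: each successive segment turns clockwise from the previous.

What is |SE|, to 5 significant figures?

14.731

C is at the origin; CK runs at -15.4° with length 27.3, so K = (26.320, -7.2497). CK ⟂ KS, so KS runs at -105.40°; with |KS| = 13.8, S = (22.655, -20.554). ∠KSF = 82.2° gives SF at 156.80° from the x-axis; with |SF| = 27.3, F = (-2.4373, -9.7996). The perpendicularity gives FZ at right angles to SF, so FZ runs at 66.800°; with |FZ| = 15.3, Z = (3.5900, 4.2632). ∠FZU = 68.8° gives ZU at -44.400° from the x-axis; with |ZU| = 18.3, U = (16.665, -8.5407). ∠ZUE = 92.6° gives UE at -131.80° from the x-axis; with |UE| = 12.8, E = (8.1333, -18.083). Then |SE| = |E − S| = 14.731.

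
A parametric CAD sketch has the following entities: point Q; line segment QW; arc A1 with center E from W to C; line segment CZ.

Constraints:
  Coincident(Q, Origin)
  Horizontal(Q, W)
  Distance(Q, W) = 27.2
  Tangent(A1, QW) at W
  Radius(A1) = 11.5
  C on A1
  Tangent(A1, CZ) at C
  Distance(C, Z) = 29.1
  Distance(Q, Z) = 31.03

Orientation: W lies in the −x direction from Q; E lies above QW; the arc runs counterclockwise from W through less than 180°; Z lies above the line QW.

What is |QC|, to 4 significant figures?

18.18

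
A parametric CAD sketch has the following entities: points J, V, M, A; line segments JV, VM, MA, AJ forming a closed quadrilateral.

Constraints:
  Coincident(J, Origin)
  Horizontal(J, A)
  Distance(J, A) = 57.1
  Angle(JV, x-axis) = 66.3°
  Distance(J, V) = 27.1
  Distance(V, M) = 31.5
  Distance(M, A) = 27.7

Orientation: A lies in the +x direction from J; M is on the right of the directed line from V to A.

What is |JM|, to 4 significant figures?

29.42

Checks: |VM| = 31.50 ✓; |MA| = 27.70 ✓.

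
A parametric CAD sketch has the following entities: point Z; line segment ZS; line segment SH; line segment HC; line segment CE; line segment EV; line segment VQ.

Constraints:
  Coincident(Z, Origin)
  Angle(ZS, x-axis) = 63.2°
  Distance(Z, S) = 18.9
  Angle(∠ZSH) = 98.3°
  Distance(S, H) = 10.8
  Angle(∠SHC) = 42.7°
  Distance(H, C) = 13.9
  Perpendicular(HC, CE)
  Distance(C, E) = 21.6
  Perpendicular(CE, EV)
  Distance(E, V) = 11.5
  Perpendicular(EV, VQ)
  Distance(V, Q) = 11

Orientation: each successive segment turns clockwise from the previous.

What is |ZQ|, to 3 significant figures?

25.3

CE is perpendicular to EV, so EV runs at 24.2°; with |EV| = 11.5, V = (7.72, 32.2). The perpendicularity gives VQ at right angles to EV, so VQ runs at -65.8°; with |VQ| = 11.0, Q = (12.2, 22.1). Then |ZQ| = |Q − Z| = 25.3.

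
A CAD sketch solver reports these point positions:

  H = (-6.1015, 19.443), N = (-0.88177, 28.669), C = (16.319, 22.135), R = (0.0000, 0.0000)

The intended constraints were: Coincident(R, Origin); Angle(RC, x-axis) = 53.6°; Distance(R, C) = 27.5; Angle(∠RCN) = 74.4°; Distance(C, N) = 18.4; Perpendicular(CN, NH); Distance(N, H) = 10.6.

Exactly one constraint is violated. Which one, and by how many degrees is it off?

Perpendicular(CN, NH) — off by 8.70°.

R = (0.00, 0.00) ✓; RC at 53.60° ✓; |RC| = 27.50 ✓; ∠RCN = 74.40° ✓; |CN| = 18.40 ✓; ∠(CN, NH) = 81.30° ✗; |NH| = 10.60 ✓.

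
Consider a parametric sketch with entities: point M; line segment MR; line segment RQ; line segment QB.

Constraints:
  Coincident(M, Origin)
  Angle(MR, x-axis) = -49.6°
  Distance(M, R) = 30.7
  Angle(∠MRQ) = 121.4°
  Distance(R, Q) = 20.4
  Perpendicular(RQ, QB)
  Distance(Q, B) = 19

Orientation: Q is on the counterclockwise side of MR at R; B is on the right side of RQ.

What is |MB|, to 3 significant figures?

58.0

M is at the origin; MR runs at -49.6° with length 30.7, so R = 30.7·(cos -49.6°, sin -49.6°) = (19.9, -23.4). ∠MRQ = 121.4°, so RQ runs at -49.6° + (180° − 121.4°) = 9.00° from the x-axis; with |RQ| = 20.4, Q = R + 20.4·(cos 9.00°, sin 9.00°) = (40.0, -20.2). RQ is perpendicular to QB; with |QB| = 19.0 on the right of RQ, B = Q + 19.0·(0.156, -0.988) = (43.0, -39.0). Then |MB| = |B − M| = 58.0.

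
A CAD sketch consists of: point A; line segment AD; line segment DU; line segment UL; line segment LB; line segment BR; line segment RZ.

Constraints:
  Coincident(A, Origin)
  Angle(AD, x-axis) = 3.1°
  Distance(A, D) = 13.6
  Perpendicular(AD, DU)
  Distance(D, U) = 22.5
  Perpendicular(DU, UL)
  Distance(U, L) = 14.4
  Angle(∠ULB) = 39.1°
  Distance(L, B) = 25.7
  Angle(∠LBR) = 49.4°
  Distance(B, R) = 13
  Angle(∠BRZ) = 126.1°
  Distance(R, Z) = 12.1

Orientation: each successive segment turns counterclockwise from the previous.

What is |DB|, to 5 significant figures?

8.3860

DU is perpendicular to UL, so UL runs at -176.90°; with |UL| = 14.4, L = (-2.0156, 22.424). ∠ULB = 39.1° gives LB at -36.000° from the x-axis; with |LB| = 25.7, B = (18.776, 7.3177). Then |DB| = |B − D| = 8.3860.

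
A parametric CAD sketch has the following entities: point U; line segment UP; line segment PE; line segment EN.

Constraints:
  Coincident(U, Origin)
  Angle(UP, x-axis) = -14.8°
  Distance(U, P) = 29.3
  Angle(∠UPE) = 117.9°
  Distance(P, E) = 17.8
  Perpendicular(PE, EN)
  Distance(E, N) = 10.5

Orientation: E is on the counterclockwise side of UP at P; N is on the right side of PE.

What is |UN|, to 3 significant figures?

48.1

U is at the origin; UP runs at -14.8° with length 29.3, so P = 29.3·(cos -14.8°, sin -14.8°) = (28.3, -7.48). ∠UPE = 117.9°, so PE runs at -14.8° + (180° − 117.9°) = 47.3° from the x-axis; with |PE| = 17.8, E = P + 17.8·(cos 47.3°, sin 47.3°) = (40.4, 5.60). PE ⟂ EN; with |EN| = 10.5 on the right of PE, N = E + 10.5·(0.735, -0.678) = (48.1, -1.52). Then |UN| = |N − U| = 48.1.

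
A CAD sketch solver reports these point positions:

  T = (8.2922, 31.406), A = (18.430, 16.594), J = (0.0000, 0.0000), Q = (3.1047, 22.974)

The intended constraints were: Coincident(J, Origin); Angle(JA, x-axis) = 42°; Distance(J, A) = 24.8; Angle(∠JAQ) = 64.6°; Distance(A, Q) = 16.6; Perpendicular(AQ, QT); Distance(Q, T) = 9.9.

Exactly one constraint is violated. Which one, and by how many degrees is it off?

Perpendicular(AQ, QT) — off by 9.00°.

J = (0.00, 0.00) ✓; JA at 42.00° ✓; |JA| = 24.80 ✓; ∠JAQ = 64.60° ✓; |AQ| = 16.60 ✓; ∠(AQ, QT) = 99.00° ✗; |QT| = 9.900 ✓.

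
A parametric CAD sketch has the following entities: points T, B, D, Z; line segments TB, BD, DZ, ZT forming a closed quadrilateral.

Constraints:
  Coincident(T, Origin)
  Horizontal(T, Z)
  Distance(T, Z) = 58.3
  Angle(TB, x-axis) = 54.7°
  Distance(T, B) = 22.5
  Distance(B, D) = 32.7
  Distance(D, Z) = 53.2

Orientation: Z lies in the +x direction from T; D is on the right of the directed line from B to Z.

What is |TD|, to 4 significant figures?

15.40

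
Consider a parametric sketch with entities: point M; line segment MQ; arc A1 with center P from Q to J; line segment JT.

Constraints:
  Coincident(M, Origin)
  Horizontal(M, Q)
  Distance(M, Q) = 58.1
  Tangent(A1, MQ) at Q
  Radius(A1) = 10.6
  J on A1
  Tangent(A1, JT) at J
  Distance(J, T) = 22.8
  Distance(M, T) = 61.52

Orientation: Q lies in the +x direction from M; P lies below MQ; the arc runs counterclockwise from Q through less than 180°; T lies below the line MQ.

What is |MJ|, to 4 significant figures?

49.12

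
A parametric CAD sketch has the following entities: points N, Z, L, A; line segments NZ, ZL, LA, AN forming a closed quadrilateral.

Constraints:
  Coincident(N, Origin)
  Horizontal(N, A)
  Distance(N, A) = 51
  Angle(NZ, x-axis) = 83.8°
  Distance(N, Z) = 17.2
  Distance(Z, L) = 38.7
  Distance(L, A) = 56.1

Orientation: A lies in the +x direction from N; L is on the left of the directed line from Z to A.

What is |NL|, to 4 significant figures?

54.47

Checks: |ZL| = 38.70 ✓; |LA| = 56.10 ✓.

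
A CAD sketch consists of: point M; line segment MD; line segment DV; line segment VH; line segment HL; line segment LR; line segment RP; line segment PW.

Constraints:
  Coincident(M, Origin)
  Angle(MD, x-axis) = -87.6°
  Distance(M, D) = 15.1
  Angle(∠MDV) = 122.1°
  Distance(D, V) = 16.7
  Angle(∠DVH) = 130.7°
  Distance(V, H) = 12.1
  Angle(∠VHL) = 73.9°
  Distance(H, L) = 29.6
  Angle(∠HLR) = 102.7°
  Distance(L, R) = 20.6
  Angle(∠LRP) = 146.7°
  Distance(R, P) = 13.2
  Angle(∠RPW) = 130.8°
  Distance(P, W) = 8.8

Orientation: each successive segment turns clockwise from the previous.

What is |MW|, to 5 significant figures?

27.091

∠LRP = 146.7° gives RP at -51.500° from the x-axis; with |RP| = 13.2, P = (18.158, -12.821). ∠RPW = 130.8° gives PW at -100.70° from the x-axis; with |PW| = 8.8, W = (16.524, -21.468). Then |MW| = |W − M| = 27.091.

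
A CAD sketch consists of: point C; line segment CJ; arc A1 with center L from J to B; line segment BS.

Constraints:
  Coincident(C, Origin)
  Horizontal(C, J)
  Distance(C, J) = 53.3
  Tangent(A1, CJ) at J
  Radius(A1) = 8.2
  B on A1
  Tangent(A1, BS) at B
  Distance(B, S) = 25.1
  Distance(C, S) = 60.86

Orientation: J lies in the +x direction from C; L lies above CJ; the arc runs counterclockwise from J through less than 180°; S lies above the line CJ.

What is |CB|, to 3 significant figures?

61.8

C is at the origin; CJ is horizontal with |CJ| = 53.3 and J on the +x side, so J = (53.3, 0.00). A1 meets CJ tangentially, so LJ is at right angles to CJ, so L = J + (0, 8.2) = (53.3, 8.20). Since LB ⟂ BS (tangency), |LS| = √(8.2² + 25.1²) = 26.4 regardless of where B sits on A1. So S lies on both circle(C, 60.86) and circle(L, 26.4); the above-CJ intersection is S = (50.2, 34.4). B is the foot of the tangent from S: B = (60.7, 11.6).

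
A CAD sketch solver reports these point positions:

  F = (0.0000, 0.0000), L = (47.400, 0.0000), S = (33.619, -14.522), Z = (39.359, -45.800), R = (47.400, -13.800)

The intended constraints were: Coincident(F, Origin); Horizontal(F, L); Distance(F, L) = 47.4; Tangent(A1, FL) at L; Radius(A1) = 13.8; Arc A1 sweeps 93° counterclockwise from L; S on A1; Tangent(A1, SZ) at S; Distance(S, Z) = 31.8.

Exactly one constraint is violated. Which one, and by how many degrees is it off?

Tangent(A1, SZ) at S — off by 7.40°.

F = (0.00, 0.00) ✓; F.y = 0.00, L.y = 0.00 ✓; |FL| = 47.40 ✓; ∠(RL, LF) = 90.00° ✓; |RL| = 13.80 ✓; bearing(R→S) − bearing(R→L) = 93.00° ✓; |RS| = 13.80 ✓; ∠(RS, SZ) = 82.60° ✗; |SZ| = 31.80 ✓.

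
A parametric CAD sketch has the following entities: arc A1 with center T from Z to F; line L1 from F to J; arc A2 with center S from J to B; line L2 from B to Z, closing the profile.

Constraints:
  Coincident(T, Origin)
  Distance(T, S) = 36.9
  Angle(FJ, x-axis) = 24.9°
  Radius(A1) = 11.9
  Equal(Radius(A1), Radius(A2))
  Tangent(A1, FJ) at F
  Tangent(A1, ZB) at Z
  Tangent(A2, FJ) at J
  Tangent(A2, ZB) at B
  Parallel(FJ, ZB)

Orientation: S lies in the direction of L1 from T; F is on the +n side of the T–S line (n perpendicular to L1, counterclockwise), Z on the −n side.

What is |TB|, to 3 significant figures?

38.8

The slot axis is L1's direction at 24.9°, so u = (cos 24.9°, sin 24.9°) = (0.907, 0.421) and n = (−sin 24.9°, cos 24.9°) = (-0.421, 0.907). T is at the origin and S lies 36.9 along u from T, so S = 36.9·u = (33.5, 15.5). Tangency of A1 to both parallel lines with radius 11.9 puts F and Z at T ± 11.9·n: F = (-5.01, 10.8), Z = (5.01, -10.8). Equal radii place J and B the same way about S: J = S + 11.9·n = (28.5, 26.3), B = S − 11.9·n = (38.5, 4.74). Then |TB| = |B − T| = 38.8.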